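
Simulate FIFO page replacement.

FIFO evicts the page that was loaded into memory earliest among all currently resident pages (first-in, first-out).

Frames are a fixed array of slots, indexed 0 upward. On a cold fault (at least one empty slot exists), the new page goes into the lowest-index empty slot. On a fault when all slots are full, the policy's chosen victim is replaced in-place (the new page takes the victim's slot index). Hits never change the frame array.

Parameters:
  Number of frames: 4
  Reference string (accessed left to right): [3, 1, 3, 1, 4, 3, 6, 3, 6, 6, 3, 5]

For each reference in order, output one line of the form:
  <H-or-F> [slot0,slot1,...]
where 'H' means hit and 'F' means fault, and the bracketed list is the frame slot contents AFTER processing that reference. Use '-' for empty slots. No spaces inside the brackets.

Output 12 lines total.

F [3,-,-,-]
F [3,1,-,-]
H [3,1,-,-]
H [3,1,-,-]
F [3,1,4,-]
H [3,1,4,-]
F [3,1,4,6]
H [3,1,4,6]
H [3,1,4,6]
H [3,1,4,6]
H [3,1,4,6]
F [5,1,4,6]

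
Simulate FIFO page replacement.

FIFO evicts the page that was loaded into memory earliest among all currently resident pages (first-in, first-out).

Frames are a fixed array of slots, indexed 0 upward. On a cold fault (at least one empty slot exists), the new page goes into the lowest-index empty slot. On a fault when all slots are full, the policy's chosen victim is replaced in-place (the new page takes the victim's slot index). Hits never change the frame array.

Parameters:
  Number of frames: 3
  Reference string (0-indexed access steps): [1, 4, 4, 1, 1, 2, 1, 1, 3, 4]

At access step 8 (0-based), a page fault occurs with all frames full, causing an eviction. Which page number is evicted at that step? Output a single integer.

Step 0: ref 1 -> FAULT, frames=[1,-,-]
Step 1: ref 4 -> FAULT, frames=[1,4,-]
Step 2: ref 4 -> HIT, frames=[1,4,-]
Step 3: ref 1 -> HIT, frames=[1,4,-]
Step 4: ref 1 -> HIT, frames=[1,4,-]
Step 5: ref 2 -> FAULT, frames=[1,4,2]
Step 6: ref 1 -> HIT, frames=[1,4,2]
Step 7: ref 1 -> HIT, frames=[1,4,2]
Step 8: ref 3 -> FAULT, evict 1, frames=[3,4,2]
At step 8: evicted page 1

Answer: 1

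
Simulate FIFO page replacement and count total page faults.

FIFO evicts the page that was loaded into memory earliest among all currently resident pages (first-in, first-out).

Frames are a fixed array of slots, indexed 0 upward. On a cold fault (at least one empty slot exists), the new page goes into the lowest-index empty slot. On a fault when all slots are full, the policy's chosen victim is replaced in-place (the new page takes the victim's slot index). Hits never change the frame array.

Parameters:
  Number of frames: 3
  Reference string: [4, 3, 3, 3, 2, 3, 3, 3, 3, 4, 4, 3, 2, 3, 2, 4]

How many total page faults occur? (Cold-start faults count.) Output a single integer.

Answer: 3

Derivation:
Step 0: ref 4 → FAULT, frames=[4,-,-]
Step 1: ref 3 → FAULT, frames=[4,3,-]
Step 2: ref 3 → HIT, frames=[4,3,-]
Step 3: ref 3 → HIT, frames=[4,3,-]
Step 4: ref 2 → FAULT, frames=[4,3,2]
Step 5: ref 3 → HIT, frames=[4,3,2]
Step 6: ref 3 → HIT, frames=[4,3,2]
Step 7: ref 3 → HIT, frames=[4,3,2]
Step 8: ref 3 → HIT, frames=[4,3,2]
Step 9: ref 4 → HIT, frames=[4,3,2]
Step 10: ref 4 → HIT, frames=[4,3,2]
Step 11: ref 3 → HIT, frames=[4,3,2]
Step 12: ref 2 → HIT, frames=[4,3,2]
Step 13: ref 3 → HIT, frames=[4,3,2]
Step 14: ref 2 → HIT, frames=[4,3,2]
Step 15: ref 4 → HIT, frames=[4,3,2]
Total faults: 3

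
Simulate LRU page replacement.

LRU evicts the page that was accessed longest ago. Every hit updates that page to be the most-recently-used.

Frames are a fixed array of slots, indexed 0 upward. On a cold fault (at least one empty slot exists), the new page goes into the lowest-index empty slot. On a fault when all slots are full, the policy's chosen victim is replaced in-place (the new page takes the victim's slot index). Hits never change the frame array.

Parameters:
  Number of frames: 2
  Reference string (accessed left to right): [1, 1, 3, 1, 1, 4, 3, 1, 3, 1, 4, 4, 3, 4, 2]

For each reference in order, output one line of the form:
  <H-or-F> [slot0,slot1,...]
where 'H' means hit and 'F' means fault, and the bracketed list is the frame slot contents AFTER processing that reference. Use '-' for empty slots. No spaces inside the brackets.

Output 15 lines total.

F [1,-]
H [1,-]
F [1,3]
H [1,3]
H [1,3]
F [1,4]
F [3,4]
F [3,1]
H [3,1]
H [3,1]
F [4,1]
H [4,1]
F [4,3]
H [4,3]
F [4,2]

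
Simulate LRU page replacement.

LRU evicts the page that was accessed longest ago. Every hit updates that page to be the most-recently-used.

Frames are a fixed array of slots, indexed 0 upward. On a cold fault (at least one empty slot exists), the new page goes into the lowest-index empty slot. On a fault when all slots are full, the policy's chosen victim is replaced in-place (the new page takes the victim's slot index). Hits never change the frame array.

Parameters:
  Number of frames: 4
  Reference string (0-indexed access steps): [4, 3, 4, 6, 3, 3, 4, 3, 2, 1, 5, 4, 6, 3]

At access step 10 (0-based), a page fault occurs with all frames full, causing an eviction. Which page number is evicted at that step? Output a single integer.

Step 0: ref 4 -> FAULT, frames=[4,-,-,-]
Step 1: ref 3 -> FAULT, frames=[4,3,-,-]
Step 2: ref 4 -> HIT, frames=[4,3,-,-]
Step 3: ref 6 -> FAULT, frames=[4,3,6,-]
Step 4: ref 3 -> HIT, frames=[4,3,6,-]
Step 5: ref 3 -> HIT, frames=[4,3,6,-]
Step 6: ref 4 -> HIT, frames=[4,3,6,-]
Step 7: ref 3 -> HIT, frames=[4,3,6,-]
Step 8: ref 2 -> FAULT, frames=[4,3,6,2]
Step 9: ref 1 -> FAULT, evict 6, frames=[4,3,1,2]
Step 10: ref 5 -> FAULT, evict 4, frames=[5,3,1,2]
At step 10: evicted page 4

Answer: 4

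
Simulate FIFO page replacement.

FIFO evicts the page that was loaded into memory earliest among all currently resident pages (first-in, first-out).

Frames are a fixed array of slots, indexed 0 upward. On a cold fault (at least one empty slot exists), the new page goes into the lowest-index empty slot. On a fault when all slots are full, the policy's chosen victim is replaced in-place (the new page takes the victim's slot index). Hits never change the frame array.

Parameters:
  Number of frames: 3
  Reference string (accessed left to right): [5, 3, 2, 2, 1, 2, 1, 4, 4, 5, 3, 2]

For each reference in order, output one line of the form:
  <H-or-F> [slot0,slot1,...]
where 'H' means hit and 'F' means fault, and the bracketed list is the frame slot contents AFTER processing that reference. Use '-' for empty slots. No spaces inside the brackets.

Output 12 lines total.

F [5,-,-]
F [5,3,-]
F [5,3,2]
H [5,3,2]
F [1,3,2]
H [1,3,2]
H [1,3,2]
F [1,4,2]
H [1,4,2]
F [1,4,5]
F [3,4,5]
F [3,2,5]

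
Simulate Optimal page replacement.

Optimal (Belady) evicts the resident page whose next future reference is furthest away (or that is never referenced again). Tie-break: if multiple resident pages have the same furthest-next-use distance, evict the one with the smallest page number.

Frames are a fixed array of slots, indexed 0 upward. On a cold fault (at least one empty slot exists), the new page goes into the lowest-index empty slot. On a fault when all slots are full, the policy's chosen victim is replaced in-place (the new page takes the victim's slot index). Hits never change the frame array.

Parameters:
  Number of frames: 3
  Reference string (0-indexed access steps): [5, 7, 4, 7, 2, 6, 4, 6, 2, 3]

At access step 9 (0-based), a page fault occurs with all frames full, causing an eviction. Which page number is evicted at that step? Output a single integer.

Step 0: ref 5 -> FAULT, frames=[5,-,-]
Step 1: ref 7 -> FAULT, frames=[5,7,-]
Step 2: ref 4 -> FAULT, frames=[5,7,4]
Step 3: ref 7 -> HIT, frames=[5,7,4]
Step 4: ref 2 -> FAULT, evict 5, frames=[2,7,4]
Step 5: ref 6 -> FAULT, evict 7, frames=[2,6,4]
Step 6: ref 4 -> HIT, frames=[2,6,4]
Step 7: ref 6 -> HIT, frames=[2,6,4]
Step 8: ref 2 -> HIT, frames=[2,6,4]
Step 9: ref 3 -> FAULT, evict 2, frames=[3,6,4]
At step 9: evicted page 2

Answer: 2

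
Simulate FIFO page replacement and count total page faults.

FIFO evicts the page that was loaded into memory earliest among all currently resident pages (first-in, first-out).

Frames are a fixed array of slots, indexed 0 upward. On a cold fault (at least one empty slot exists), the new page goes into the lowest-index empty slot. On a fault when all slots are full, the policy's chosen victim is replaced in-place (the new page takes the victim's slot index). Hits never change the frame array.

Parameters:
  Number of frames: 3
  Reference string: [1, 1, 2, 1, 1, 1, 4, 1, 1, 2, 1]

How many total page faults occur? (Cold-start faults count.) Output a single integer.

Answer: 3

Derivation:
Step 0: ref 1 → FAULT, frames=[1,-,-]
Step 1: ref 1 → HIT, frames=[1,-,-]
Step 2: ref 2 → FAULT, frames=[1,2,-]
Step 3: ref 1 → HIT, frames=[1,2,-]
Step 4: ref 1 → HIT, frames=[1,2,-]
Step 5: ref 1 → HIT, frames=[1,2,-]
Step 6: ref 4 → FAULT, frames=[1,2,4]
Step 7: ref 1 → HIT, frames=[1,2,4]
Step 8: ref 1 → HIT, frames=[1,2,4]
Step 9: ref 2 → HIT, frames=[1,2,4]
Step 10: ref 1 → HIT, frames=[1,2,4]
Total faults: 3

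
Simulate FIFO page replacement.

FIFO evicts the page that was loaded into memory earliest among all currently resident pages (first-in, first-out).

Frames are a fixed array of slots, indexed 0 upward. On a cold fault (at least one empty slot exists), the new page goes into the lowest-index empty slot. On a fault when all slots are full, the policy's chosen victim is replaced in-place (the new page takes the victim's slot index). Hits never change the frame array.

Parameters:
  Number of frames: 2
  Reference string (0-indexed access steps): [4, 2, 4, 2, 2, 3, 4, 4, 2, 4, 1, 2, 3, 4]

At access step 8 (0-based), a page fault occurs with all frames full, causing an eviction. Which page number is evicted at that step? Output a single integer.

Step 0: ref 4 -> FAULT, frames=[4,-]
Step 1: ref 2 -> FAULT, frames=[4,2]
Step 2: ref 4 -> HIT, frames=[4,2]
Step 3: ref 2 -> HIT, frames=[4,2]
Step 4: ref 2 -> HIT, frames=[4,2]
Step 5: ref 3 -> FAULT, evict 4, frames=[3,2]
Step 6: ref 4 -> FAULT, evict 2, frames=[3,4]
Step 7: ref 4 -> HIT, frames=[3,4]
Step 8: ref 2 -> FAULT, evict 3, frames=[2,4]
At step 8: evicted page 3

Answer: 3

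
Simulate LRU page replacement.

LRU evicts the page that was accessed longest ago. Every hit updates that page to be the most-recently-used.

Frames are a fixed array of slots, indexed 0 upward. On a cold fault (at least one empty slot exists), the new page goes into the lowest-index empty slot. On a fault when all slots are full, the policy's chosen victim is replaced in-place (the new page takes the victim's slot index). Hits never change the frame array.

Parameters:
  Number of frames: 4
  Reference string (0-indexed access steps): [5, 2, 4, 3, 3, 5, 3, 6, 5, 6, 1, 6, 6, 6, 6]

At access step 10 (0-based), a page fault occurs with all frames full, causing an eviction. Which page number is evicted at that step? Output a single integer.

Step 0: ref 5 -> FAULT, frames=[5,-,-,-]
Step 1: ref 2 -> FAULT, frames=[5,2,-,-]
Step 2: ref 4 -> FAULT, frames=[5,2,4,-]
Step 3: ref 3 -> FAULT, frames=[5,2,4,3]
Step 4: ref 3 -> HIT, frames=[5,2,4,3]
Step 5: ref 5 -> HIT, frames=[5,2,4,3]
Step 6: ref 3 -> HIT, frames=[5,2,4,3]
Step 7: ref 6 -> FAULT, evict 2, frames=[5,6,4,3]
Step 8: ref 5 -> HIT, frames=[5,6,4,3]
Step 9: ref 6 -> HIT, frames=[5,6,4,3]
Step 10: ref 1 -> FAULT, evict 4, frames=[5,6,1,3]
At step 10: evicted page 4

Answer: 4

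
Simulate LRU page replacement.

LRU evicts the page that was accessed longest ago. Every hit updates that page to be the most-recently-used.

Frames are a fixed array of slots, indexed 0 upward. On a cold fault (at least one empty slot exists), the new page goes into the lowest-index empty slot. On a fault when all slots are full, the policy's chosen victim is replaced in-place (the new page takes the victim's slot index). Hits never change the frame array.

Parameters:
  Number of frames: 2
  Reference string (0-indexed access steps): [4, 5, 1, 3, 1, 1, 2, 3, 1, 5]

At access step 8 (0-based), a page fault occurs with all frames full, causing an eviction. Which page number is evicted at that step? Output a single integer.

Answer: 2

Derivation:
Step 0: ref 4 -> FAULT, frames=[4,-]
Step 1: ref 5 -> FAULT, frames=[4,5]
Step 2: ref 1 -> FAULT, evict 4, frames=[1,5]
Step 3: ref 3 -> FAULT, evict 5, frames=[1,3]
Step 4: ref 1 -> HIT, frames=[1,3]
Step 5: ref 1 -> HIT, frames=[1,3]
Step 6: ref 2 -> FAULT, evict 3, frames=[1,2]
Step 7: ref 3 -> FAULT, evict 1, frames=[3,2]
Step 8: ref 1 -> FAULT, evict 2, frames=[3,1]
At step 8: evicted page 2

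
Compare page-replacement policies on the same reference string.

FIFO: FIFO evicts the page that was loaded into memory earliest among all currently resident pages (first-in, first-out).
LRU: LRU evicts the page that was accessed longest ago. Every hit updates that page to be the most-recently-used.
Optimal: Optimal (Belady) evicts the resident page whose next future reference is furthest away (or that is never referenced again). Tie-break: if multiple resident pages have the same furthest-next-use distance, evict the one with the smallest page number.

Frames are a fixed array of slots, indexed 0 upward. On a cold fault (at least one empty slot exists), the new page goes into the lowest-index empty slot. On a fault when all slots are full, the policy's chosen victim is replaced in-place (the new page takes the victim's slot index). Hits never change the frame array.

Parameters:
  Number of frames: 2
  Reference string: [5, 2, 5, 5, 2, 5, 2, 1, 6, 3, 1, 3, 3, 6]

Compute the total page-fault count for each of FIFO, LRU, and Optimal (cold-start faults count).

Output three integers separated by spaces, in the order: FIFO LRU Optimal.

Answer: 7 7 6

Derivation:
--- FIFO ---
  step 0: ref 5 -> FAULT, frames=[5,-] (faults so far: 1)
  step 1: ref 2 -> FAULT, frames=[5,2] (faults so far: 2)
  step 2: ref 5 -> HIT, frames=[5,2] (faults so far: 2)
  step 3: ref 5 -> HIT, frames=[5,2] (faults so far: 2)
  step 4: ref 2 -> HIT, frames=[5,2] (faults so far: 2)
  step 5: ref 5 -> HIT, frames=[5,2] (faults so far: 2)
  step 6: ref 2 -> HIT, frames=[5,2] (faults so far: 2)
  step 7: ref 1 -> FAULT, evict 5, frames=[1,2] (faults so far: 3)
  step 8: ref 6 -> FAULT, evict 2, frames=[1,6] (faults so far: 4)
  step 9: ref 3 -> FAULT, evict 1, frames=[3,6] (faults so far: 5)
  step 10: ref 1 -> FAULT, evict 6, frames=[3,1] (faults so far: 6)
  step 11: ref 3 -> HIT, frames=[3,1] (faults so far: 6)
  step 12: ref 3 -> HIT, frames=[3,1] (faults so far: 6)
  step 13: ref 6 -> FAULT, evict 3, frames=[6,1] (faults so far: 7)
  FIFO total faults: 7
--- LRU ---
  step 0: ref 5 -> FAULT, frames=[5,-] (faults so far: 1)
  step 1: ref 2 -> FAULT, frames=[5,2] (faults so far: 2)
  step 2: ref 5 -> HIT, frames=[5,2] (faults so far: 2)
  step 3: ref 5 -> HIT, frames=[5,2] (faults so far: 2)
  step 4: ref 2 -> HIT, frames=[5,2] (faults so far: 2)
  step 5: ref 5 -> HIT, frames=[5,2] (faults so far: 2)
  step 6: ref 2 -> HIT, frames=[5,2] (faults so far: 2)
  step 7: ref 1 -> FAULT, evict 5, frames=[1,2] (faults so far: 3)
  step 8: ref 6 -> FAULT, evict 2, frames=[1,6] (faults so far: 4)
  step 9: ref 3 -> FAULT, evict 1, frames=[3,6] (faults so far: 5)
  step 10: ref 1 -> FAULT, evict 6, frames=[3,1] (faults so far: 6)
  step 11: ref 3 -> HIT, frames=[3,1] (faults so far: 6)
  step 12: ref 3 -> HIT, frames=[3,1] (faults so far: 6)
  step 13: ref 6 -> FAULT, evict 1, frames=[3,6] (faults so far: 7)
  LRU total faults: 7
--- Optimal ---
  step 0: ref 5 -> FAULT, frames=[5,-] (faults so far: 1)
  step 1: ref 2 -> FAULT, frames=[5,2] (faults so far: 2)
  step 2: ref 5 -> HIT, frames=[5,2] (faults so far: 2)
  step 3: ref 5 -> HIT, frames=[5,2] (faults so far: 2)
  step 4: ref 2 -> HIT, frames=[5,2] (faults so far: 2)
  step 5: ref 5 -> HIT, frames=[5,2] (faults so far: 2)
  step 6: ref 2 -> HIT, frames=[5,2] (faults so far: 2)
  step 7: ref 1 -> FAULT, evict 2, frames=[5,1] (faults so far: 3)
  step 8: ref 6 -> FAULT, evict 5, frames=[6,1] (faults so far: 4)
  step 9: ref 3 -> FAULT, evict 6, frames=[3,1] (faults so far: 5)
  step 10: ref 1 -> HIT, frames=[3,1] (faults so far: 5)
  step 11: ref 3 -> HIT, frames=[3,1] (faults so far: 5)
  step 12: ref 3 -> HIT, frames=[3,1] (faults so far: 5)
  step 13: ref 6 -> FAULT, evict 1, frames=[3,6] (faults so far: 6)
  Optimal total faults: 6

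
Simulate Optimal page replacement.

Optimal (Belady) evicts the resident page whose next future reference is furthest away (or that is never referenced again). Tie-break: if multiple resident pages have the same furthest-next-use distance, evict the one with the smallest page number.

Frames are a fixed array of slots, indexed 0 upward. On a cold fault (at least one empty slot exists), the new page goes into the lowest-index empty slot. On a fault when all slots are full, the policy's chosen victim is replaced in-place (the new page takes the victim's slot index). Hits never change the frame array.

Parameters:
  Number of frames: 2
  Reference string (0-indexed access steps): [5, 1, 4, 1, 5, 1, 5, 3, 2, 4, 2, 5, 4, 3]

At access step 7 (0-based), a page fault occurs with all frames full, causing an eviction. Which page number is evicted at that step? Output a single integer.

Step 0: ref 5 -> FAULT, frames=[5,-]
Step 1: ref 1 -> FAULT, frames=[5,1]
Step 2: ref 4 -> FAULT, evict 5, frames=[4,1]
Step 3: ref 1 -> HIT, frames=[4,1]
Step 4: ref 5 -> FAULT, evict 4, frames=[5,1]
Step 5: ref 1 -> HIT, frames=[5,1]
Step 6: ref 5 -> HIT, frames=[5,1]
Step 7: ref 3 -> FAULT, evict 1, frames=[5,3]
At step 7: evicted page 1

Answer: 1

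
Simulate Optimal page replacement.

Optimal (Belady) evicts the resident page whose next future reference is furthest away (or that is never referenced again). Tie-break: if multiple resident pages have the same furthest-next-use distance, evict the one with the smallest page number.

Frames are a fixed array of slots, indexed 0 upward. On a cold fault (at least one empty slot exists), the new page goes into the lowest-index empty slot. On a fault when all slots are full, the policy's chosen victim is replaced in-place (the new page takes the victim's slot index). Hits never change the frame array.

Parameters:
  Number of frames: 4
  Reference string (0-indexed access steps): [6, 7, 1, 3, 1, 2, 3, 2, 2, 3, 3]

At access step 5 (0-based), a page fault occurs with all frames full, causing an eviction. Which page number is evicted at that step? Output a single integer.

Step 0: ref 6 -> FAULT, frames=[6,-,-,-]
Step 1: ref 7 -> FAULT, frames=[6,7,-,-]
Step 2: ref 1 -> FAULT, frames=[6,7,1,-]
Step 3: ref 3 -> FAULT, frames=[6,7,1,3]
Step 4: ref 1 -> HIT, frames=[6,7,1,3]
Step 5: ref 2 -> FAULT, evict 1, frames=[6,7,2,3]
At step 5: evicted page 1

Answer: 1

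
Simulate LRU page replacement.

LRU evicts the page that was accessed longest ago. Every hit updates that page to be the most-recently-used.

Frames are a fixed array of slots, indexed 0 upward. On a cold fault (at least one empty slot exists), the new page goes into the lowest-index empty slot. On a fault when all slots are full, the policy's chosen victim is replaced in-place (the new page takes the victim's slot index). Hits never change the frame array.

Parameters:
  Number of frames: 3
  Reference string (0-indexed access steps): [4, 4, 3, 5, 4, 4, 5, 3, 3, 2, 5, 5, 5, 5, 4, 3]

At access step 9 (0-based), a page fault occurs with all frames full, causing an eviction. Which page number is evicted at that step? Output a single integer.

Step 0: ref 4 -> FAULT, frames=[4,-,-]
Step 1: ref 4 -> HIT, frames=[4,-,-]
Step 2: ref 3 -> FAULT, frames=[4,3,-]
Step 3: ref 5 -> FAULT, frames=[4,3,5]
Step 4: ref 4 -> HIT, frames=[4,3,5]
Step 5: ref 4 -> HIT, frames=[4,3,5]
Step 6: ref 5 -> HIT, frames=[4,3,5]
Step 7: ref 3 -> HIT, frames=[4,3,5]
Step 8: ref 3 -> HIT, frames=[4,3,5]
Step 9: ref 2 -> FAULT, evict 4, frames=[2,3,5]
At step 9: evicted page 4

Answer: 4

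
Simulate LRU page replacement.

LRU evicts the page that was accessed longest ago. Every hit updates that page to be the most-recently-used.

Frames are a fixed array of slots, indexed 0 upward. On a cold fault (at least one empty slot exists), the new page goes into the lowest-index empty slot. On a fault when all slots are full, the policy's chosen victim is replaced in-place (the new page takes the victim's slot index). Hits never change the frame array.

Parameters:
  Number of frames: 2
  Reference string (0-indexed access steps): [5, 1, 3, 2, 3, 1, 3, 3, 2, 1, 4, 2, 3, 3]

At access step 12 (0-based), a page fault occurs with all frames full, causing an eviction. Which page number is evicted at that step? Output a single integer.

Answer: 4

Derivation:
Step 0: ref 5 -> FAULT, frames=[5,-]
Step 1: ref 1 -> FAULT, frames=[5,1]
Step 2: ref 3 -> FAULT, evict 5, frames=[3,1]
Step 3: ref 2 -> FAULT, evict 1, frames=[3,2]
Step 4: ref 3 -> HIT, frames=[3,2]
Step 5: ref 1 -> FAULT, evict 2, frames=[3,1]
Step 6: ref 3 -> HIT, frames=[3,1]
Step 7: ref 3 -> HIT, frames=[3,1]
Step 8: ref 2 -> FAULT, evict 1, frames=[3,2]
Step 9: ref 1 -> FAULT, evict 3, frames=[1,2]
Step 10: ref 4 -> FAULT, evict 2, frames=[1,4]
Step 11: ref 2 -> FAULT, evict 1, frames=[2,4]
Step 12: ref 3 -> FAULT, evict 4, frames=[2,3]
At step 12: evicted page 4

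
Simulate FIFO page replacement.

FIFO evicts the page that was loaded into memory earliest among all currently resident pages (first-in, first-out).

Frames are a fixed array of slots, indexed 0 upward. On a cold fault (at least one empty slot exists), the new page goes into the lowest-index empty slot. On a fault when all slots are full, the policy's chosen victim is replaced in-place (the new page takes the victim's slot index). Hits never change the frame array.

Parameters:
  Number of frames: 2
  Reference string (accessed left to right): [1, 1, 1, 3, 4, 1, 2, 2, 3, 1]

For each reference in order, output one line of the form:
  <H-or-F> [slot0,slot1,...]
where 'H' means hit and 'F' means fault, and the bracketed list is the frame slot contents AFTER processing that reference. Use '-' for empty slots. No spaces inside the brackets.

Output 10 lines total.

F [1,-]
H [1,-]
H [1,-]
F [1,3]
F [4,3]
F [4,1]
F [2,1]
H [2,1]
F [2,3]
F [1,3]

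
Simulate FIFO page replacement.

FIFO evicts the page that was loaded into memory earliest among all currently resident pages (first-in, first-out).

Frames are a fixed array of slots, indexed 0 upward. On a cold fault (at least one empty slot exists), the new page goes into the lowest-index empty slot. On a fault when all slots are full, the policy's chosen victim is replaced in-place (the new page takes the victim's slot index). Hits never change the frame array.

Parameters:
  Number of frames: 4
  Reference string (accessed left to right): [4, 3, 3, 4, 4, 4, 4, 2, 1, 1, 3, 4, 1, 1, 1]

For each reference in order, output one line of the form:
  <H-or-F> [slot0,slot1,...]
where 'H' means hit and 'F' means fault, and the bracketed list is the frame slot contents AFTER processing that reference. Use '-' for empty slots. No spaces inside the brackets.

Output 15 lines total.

F [4,-,-,-]
F [4,3,-,-]
H [4,3,-,-]
H [4,3,-,-]
H [4,3,-,-]
H [4,3,-,-]
H [4,3,-,-]
F [4,3,2,-]
F [4,3,2,1]
H [4,3,2,1]
H [4,3,2,1]
H [4,3,2,1]
H [4,3,2,1]
H [4,3,2,1]
H [4,3,2,1]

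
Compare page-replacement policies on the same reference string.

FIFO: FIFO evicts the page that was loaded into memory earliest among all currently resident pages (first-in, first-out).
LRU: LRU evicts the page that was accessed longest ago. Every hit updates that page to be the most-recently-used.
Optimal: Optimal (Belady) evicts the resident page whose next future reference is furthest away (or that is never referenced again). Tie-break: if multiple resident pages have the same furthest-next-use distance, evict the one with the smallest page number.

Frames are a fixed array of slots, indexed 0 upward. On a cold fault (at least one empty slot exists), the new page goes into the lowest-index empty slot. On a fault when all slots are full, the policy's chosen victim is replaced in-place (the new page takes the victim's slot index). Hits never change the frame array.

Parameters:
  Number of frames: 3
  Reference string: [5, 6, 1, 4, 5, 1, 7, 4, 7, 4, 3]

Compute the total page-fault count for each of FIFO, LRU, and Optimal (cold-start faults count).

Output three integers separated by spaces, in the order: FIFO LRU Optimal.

--- FIFO ---
  step 0: ref 5 -> FAULT, frames=[5,-,-] (faults so far: 1)
  step 1: ref 6 -> FAULT, frames=[5,6,-] (faults so far: 2)
  step 2: ref 1 -> FAULT, frames=[5,6,1] (faults so far: 3)
  step 3: ref 4 -> FAULT, evict 5, frames=[4,6,1] (faults so far: 4)
  step 4: ref 5 -> FAULT, evict 6, frames=[4,5,1] (faults so far: 5)
  step 5: ref 1 -> HIT, frames=[4,5,1] (faults so far: 5)
  step 6: ref 7 -> FAULT, evict 1, frames=[4,5,7] (faults so far: 6)
  step 7: ref 4 -> HIT, frames=[4,5,7] (faults so far: 6)
  step 8: ref 7 -> HIT, frames=[4,5,7] (faults so far: 6)
  step 9: ref 4 -> HIT, frames=[4,5,7] (faults so far: 6)
  step 10: ref 3 -> FAULT, evict 4, frames=[3,5,7] (faults so far: 7)
  FIFO total faults: 7
--- LRU ---
  step 0: ref 5 -> FAULT, frames=[5,-,-] (faults so far: 1)
  step 1: ref 6 -> FAULT, frames=[5,6,-] (faults so far: 2)
  step 2: ref 1 -> FAULT, frames=[5,6,1] (faults so far: 3)
  step 3: ref 4 -> FAULT, evict 5, frames=[4,6,1] (faults so far: 4)
  step 4: ref 5 -> FAULT, evict 6, frames=[4,5,1] (faults so far: 5)
  step 5: ref 1 -> HIT, frames=[4,5,1] (faults so far: 5)
  step 6: ref 7 -> FAULT, evict 4, frames=[7,5,1] (faults so far: 6)
  step 7: ref 4 -> FAULT, evict 5, frames=[7,4,1] (faults so far: 7)
  step 8: ref 7 -> HIT, frames=[7,4,1] (faults so far: 7)
  step 9: ref 4 -> HIT, frames=[7,4,1] (faults so far: 7)
  step 10: ref 3 -> FAULT, evict 1, frames=[7,4,3] (faults so far: 8)
  LRU total faults: 8
--- Optimal ---
  step 0: ref 5 -> FAULT, frames=[5,-,-] (faults so far: 1)
  step 1: ref 6 -> FAULT, frames=[5,6,-] (faults so far: 2)
  step 2: ref 1 -> FAULT, frames=[5,6,1] (faults so far: 3)
  step 3: ref 4 -> FAULT, evict 6, frames=[5,4,1] (faults so far: 4)
  step 4: ref 5 -> HIT, frames=[5,4,1] (faults so far: 4)
  step 5: ref 1 -> HIT, frames=[5,4,1] (faults so far: 4)
  step 6: ref 7 -> FAULT, evict 1, frames=[5,4,7] (faults so far: 5)
  step 7: ref 4 -> HIT, frames=[5,4,7] (faults so far: 5)
  step 8: ref 7 -> HIT, frames=[5,4,7] (faults so far: 5)
  step 9: ref 4 -> HIT, frames=[5,4,7] (faults so far: 5)
  step 10: ref 3 -> FAULT, evict 4, frames=[5,3,7] (faults so far: 6)
  Optimal total faults: 6

Answer: 7 8 6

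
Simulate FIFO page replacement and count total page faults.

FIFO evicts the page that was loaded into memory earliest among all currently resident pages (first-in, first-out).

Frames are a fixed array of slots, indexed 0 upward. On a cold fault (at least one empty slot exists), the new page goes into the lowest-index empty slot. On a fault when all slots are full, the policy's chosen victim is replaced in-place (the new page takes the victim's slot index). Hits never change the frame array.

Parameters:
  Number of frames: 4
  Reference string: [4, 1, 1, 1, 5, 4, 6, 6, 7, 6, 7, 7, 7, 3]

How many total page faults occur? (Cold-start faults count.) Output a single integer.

Answer: 6

Derivation:
Step 0: ref 4 → FAULT, frames=[4,-,-,-]
Step 1: ref 1 → FAULT, frames=[4,1,-,-]
Step 2: ref 1 → HIT, frames=[4,1,-,-]
Step 3: ref 1 → HIT, frames=[4,1,-,-]
Step 4: ref 5 → FAULT, frames=[4,1,5,-]
Step 5: ref 4 → HIT, frames=[4,1,5,-]
Step 6: ref 6 → FAULT, frames=[4,1,5,6]
Step 7: ref 6 → HIT, frames=[4,1,5,6]
Step 8: ref 7 → FAULT (evict 4), frames=[7,1,5,6]
Step 9: ref 6 → HIT, frames=[7,1,5,6]
Step 10: ref 7 → HIT, frames=[7,1,5,6]
Step 11: ref 7 → HIT, frames=[7,1,5,6]
Step 12: ref 7 → HIT, frames=[7,1,5,6]
Step 13: ref 3 → FAULT (evict 1), frames=[7,3,5,6]
Total faults: 6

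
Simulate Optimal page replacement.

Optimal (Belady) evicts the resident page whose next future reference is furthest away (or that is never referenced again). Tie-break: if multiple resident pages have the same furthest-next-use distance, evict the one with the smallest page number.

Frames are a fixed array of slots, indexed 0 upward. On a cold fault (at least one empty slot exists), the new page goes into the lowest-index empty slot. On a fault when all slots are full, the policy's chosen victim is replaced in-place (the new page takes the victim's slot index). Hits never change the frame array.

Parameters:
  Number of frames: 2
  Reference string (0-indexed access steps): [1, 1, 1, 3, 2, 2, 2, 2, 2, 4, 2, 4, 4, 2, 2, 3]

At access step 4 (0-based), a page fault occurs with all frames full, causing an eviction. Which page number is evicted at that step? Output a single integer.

Answer: 1

Derivation:
Step 0: ref 1 -> FAULT, frames=[1,-]
Step 1: ref 1 -> HIT, frames=[1,-]
Step 2: ref 1 -> HIT, frames=[1,-]
Step 3: ref 3 -> FAULT, frames=[1,3]
Step 4: ref 2 -> FAULT, evict 1, frames=[2,3]
At step 4: evicted page 1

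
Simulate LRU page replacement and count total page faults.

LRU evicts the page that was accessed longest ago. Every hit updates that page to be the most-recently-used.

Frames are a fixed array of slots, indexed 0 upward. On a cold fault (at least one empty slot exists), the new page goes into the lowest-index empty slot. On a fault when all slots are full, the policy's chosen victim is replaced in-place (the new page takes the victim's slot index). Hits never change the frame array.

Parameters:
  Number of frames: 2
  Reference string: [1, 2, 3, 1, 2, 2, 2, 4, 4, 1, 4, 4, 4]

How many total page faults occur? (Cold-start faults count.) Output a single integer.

Answer: 7

Derivation:
Step 0: ref 1 → FAULT, frames=[1,-]
Step 1: ref 2 → FAULT, frames=[1,2]
Step 2: ref 3 → FAULT (evict 1), frames=[3,2]
Step 3: ref 1 → FAULT (evict 2), frames=[3,1]
Step 4: ref 2 → FAULT (evict 3), frames=[2,1]
Step 5: ref 2 → HIT, frames=[2,1]
Step 6: ref 2 → HIT, frames=[2,1]
Step 7: ref 4 → FAULT (evict 1), frames=[2,4]
Step 8: ref 4 → HIT, frames=[2,4]
Step 9: ref 1 → FAULT (evict 2), frames=[1,4]
Step 10: ref 4 → HIT, frames=[1,4]
Step 11: ref 4 → HIT, frames=[1,4]
Step 12: ref 4 → HIT, frames=[1,4]
Total faults: 7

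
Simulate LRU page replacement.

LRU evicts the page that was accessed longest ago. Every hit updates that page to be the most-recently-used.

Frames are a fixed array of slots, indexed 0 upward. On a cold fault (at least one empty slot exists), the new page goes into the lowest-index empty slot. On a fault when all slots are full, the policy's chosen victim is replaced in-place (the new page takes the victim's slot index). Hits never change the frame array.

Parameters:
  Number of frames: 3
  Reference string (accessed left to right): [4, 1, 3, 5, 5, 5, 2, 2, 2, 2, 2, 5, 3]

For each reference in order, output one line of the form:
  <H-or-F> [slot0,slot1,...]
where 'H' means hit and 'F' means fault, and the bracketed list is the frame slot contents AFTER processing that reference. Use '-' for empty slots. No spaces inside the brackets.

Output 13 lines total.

F [4,-,-]
F [4,1,-]
F [4,1,3]
F [5,1,3]
H [5,1,3]
H [5,1,3]
F [5,2,3]
H [5,2,3]
H [5,2,3]
H [5,2,3]
H [5,2,3]
H [5,2,3]
H [5,2,3]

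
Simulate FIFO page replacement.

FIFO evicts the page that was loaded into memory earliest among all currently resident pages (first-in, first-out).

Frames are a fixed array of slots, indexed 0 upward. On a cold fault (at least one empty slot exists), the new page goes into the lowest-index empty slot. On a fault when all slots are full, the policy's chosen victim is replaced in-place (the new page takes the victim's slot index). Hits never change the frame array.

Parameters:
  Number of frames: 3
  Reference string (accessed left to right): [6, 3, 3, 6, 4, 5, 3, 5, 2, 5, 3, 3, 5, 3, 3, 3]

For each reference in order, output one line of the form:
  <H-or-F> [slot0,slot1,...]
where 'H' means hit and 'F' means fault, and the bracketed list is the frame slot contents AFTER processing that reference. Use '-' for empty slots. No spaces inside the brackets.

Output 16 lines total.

F [6,-,-]
F [6,3,-]
H [6,3,-]
H [6,3,-]
F [6,3,4]
F [5,3,4]
H [5,3,4]
H [5,3,4]
F [5,2,4]
H [5,2,4]
F [5,2,3]
H [5,2,3]
H [5,2,3]
H [5,2,3]
H [5,2,3]
H [5,2,3]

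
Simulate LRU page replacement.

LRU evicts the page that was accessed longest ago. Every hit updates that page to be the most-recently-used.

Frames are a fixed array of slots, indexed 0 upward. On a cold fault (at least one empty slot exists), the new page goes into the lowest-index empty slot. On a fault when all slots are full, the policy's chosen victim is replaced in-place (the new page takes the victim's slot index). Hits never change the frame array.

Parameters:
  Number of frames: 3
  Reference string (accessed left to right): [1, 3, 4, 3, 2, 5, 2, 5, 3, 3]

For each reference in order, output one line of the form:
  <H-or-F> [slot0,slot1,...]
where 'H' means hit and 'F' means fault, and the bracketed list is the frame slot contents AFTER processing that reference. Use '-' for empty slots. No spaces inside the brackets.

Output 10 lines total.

F [1,-,-]
F [1,3,-]
F [1,3,4]
H [1,3,4]
F [2,3,4]
F [2,3,5]
H [2,3,5]
H [2,3,5]
H [2,3,5]
H [2,3,5]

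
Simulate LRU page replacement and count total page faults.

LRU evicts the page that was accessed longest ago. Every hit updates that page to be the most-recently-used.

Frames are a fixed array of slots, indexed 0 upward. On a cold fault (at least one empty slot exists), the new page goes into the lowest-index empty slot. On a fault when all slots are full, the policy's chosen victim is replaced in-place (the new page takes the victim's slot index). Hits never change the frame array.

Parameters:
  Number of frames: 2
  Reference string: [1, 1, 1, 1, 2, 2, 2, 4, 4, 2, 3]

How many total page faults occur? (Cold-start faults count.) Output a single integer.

Answer: 4

Derivation:
Step 0: ref 1 → FAULT, frames=[1,-]
Step 1: ref 1 → HIT, frames=[1,-]
Step 2: ref 1 → HIT, frames=[1,-]
Step 3: ref 1 → HIT, frames=[1,-]
Step 4: ref 2 → FAULT, frames=[1,2]
Step 5: ref 2 → HIT, frames=[1,2]
Step 6: ref 2 → HIT, frames=[1,2]
Step 7: ref 4 → FAULT (evict 1), frames=[4,2]
Step 8: ref 4 → HIT, frames=[4,2]
Step 9: ref 2 → HIT, frames=[4,2]
Step 10: ref 3 → FAULT (evict 4), frames=[3,2]
Total faults: 4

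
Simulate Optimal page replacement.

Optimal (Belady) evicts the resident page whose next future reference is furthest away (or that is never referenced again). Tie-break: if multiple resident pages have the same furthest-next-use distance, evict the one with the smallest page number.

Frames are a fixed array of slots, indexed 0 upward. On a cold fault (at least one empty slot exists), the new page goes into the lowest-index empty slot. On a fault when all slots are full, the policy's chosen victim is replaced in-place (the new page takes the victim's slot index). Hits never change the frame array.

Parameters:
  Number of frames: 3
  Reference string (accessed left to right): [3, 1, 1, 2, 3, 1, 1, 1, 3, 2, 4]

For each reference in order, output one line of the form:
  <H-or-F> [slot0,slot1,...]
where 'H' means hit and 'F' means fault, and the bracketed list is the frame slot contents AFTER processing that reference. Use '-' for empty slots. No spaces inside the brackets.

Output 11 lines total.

F [3,-,-]
F [3,1,-]
H [3,1,-]
F [3,1,2]
H [3,1,2]
H [3,1,2]
H [3,1,2]
H [3,1,2]
H [3,1,2]
H [3,1,2]
F [3,4,2]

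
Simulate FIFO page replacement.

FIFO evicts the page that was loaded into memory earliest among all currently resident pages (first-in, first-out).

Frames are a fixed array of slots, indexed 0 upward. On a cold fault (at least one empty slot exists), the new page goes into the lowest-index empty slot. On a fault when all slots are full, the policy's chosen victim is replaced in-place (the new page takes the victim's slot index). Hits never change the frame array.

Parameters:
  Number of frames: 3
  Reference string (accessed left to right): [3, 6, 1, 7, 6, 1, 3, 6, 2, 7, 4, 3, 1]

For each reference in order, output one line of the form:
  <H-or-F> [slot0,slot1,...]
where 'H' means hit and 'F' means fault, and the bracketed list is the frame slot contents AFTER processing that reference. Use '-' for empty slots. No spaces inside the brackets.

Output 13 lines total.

F [3,-,-]
F [3,6,-]
F [3,6,1]
F [7,6,1]
H [7,6,1]
H [7,6,1]
F [7,3,1]
F [7,3,6]
F [2,3,6]
F [2,7,6]
F [2,7,4]
F [3,7,4]
F [3,1,4]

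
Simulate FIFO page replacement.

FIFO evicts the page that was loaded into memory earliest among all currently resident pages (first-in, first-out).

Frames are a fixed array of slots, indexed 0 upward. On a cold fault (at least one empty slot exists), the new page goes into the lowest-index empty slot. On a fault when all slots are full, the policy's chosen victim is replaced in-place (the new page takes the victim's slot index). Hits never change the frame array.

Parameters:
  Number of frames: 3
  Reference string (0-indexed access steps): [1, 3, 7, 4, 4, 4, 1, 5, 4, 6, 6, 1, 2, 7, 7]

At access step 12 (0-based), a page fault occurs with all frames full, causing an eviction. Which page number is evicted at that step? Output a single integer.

Step 0: ref 1 -> FAULT, frames=[1,-,-]
Step 1: ref 3 -> FAULT, frames=[1,3,-]
Step 2: ref 7 -> FAULT, frames=[1,3,7]
Step 3: ref 4 -> FAULT, evict 1, frames=[4,3,7]
Step 4: ref 4 -> HIT, frames=[4,3,7]
Step 5: ref 4 -> HIT, frames=[4,3,7]
Step 6: ref 1 -> FAULT, evict 3, frames=[4,1,7]
Step 7: ref 5 -> FAULT, evict 7, frames=[4,1,5]
Step 8: ref 4 -> HIT, frames=[4,1,5]
Step 9: ref 6 -> FAULT, evict 4, frames=[6,1,5]
Step 10: ref 6 -> HIT, frames=[6,1,5]
Step 11: ref 1 -> HIT, frames=[6,1,5]
Step 12: ref 2 -> FAULT, evict 1, frames=[6,2,5]
At step 12: evicted page 1

Answer: 1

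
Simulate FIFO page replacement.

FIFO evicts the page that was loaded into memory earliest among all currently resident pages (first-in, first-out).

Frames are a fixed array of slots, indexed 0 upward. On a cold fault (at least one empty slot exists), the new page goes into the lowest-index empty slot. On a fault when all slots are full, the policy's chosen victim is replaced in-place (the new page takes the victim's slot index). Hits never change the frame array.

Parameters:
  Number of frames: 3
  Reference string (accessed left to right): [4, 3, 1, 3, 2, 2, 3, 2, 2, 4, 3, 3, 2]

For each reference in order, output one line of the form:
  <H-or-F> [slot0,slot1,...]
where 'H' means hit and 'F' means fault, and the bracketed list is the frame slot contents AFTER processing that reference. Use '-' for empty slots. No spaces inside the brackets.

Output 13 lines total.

F [4,-,-]
F [4,3,-]
F [4,3,1]
H [4,3,1]
F [2,3,1]
H [2,3,1]
H [2,3,1]
H [2,3,1]
H [2,3,1]
F [2,4,1]
F [2,4,3]
H [2,4,3]
H [2,4,3]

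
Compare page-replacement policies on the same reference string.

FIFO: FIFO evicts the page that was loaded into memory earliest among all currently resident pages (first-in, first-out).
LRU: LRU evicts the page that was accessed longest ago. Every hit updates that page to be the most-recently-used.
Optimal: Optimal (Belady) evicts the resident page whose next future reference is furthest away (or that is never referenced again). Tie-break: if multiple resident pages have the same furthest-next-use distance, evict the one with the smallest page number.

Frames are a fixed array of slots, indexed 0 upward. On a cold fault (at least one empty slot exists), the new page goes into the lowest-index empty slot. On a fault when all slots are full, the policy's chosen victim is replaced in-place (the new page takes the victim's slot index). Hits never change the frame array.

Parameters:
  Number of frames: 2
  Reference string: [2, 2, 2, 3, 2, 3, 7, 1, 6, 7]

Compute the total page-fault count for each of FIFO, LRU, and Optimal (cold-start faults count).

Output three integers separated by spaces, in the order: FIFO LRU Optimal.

--- FIFO ---
  step 0: ref 2 -> FAULT, frames=[2,-] (faults so far: 1)
  step 1: ref 2 -> HIT, frames=[2,-] (faults so far: 1)
  step 2: ref 2 -> HIT, frames=[2,-] (faults so far: 1)
  step 3: ref 3 -> FAULT, frames=[2,3] (faults so far: 2)
  step 4: ref 2 -> HIT, frames=[2,3] (faults so far: 2)
  step 5: ref 3 -> HIT, frames=[2,3] (faults so far: 2)
  step 6: ref 7 -> FAULT, evict 2, frames=[7,3] (faults so far: 3)
  step 7: ref 1 -> FAULT, evict 3, frames=[7,1] (faults so far: 4)
  step 8: ref 6 -> FAULT, evict 7, frames=[6,1] (faults so far: 5)
  step 9: ref 7 -> FAULT, evict 1, frames=[6,7] (faults so far: 6)
  FIFO total faults: 6
--- LRU ---
  step 0: ref 2 -> FAULT, frames=[2,-] (faults so far: 1)
  step 1: ref 2 -> HIT, frames=[2,-] (faults so far: 1)
  step 2: ref 2 -> HIT, frames=[2,-] (faults so far: 1)
  step 3: ref 3 -> FAULT, frames=[2,3] (faults so far: 2)
  step 4: ref 2 -> HIT, frames=[2,3] (faults so far: 2)
  step 5: ref 3 -> HIT, frames=[2,3] (faults so far: 2)
  step 6: ref 7 -> FAULT, evict 2, frames=[7,3] (faults so far: 3)
  step 7: ref 1 -> FAULT, evict 3, frames=[7,1] (faults so far: 4)
  step 8: ref 6 -> FAULT, evict 7, frames=[6,1] (faults so far: 5)
  step 9: ref 7 -> FAULT, evict 1, frames=[6,7] (faults so far: 6)
  LRU total faults: 6
--- Optimal ---
  step 0: ref 2 -> FAULT, frames=[2,-] (faults so far: 1)
  step 1: ref 2 -> HIT, frames=[2,-] (faults so far: 1)
  step 2: ref 2 -> HIT, frames=[2,-] (faults so far: 1)
  step 3: ref 3 -> FAULT, frames=[2,3] (faults so far: 2)
  step 4: ref 2 -> HIT, frames=[2,3] (faults so far: 2)
  step 5: ref 3 -> HIT, frames=[2,3] (faults so far: 2)
  step 6: ref 7 -> FAULT, evict 2, frames=[7,3] (faults so far: 3)
  step 7: ref 1 -> FAULT, evict 3, frames=[7,1] (faults so far: 4)
  step 8: ref 6 -> FAULT, evict 1, frames=[7,6] (faults so far: 5)
  step 9: ref 7 -> HIT, frames=[7,6] (faults so far: 5)
  Optimal total faults: 5

Answer: 6 6 5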